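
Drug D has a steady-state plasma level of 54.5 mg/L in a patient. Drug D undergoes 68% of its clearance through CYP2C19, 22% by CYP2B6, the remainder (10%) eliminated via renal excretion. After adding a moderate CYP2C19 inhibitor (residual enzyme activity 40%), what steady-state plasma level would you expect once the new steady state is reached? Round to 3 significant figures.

The CYP2C19 pathway (68% of clearance) drops to 0.4× activity: 0.68 × 0.4 = 0.272.
CYP2B6 (22%) and the residual 10% are unaffected.
New clearance relative to baseline: 0.272 + 0.22 + 0.1 = 0.592.
New steady-state plasma level = baseline ÷ relative clearance = 54.5 / 0.592 = 92.1 mg/L.

92.1 mg/L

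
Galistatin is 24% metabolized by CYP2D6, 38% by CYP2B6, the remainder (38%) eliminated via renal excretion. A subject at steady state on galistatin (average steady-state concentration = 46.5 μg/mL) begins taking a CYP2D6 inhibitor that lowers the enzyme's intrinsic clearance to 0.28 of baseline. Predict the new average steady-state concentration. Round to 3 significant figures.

CYP2D6: 0.24 × 0.28 = 0.0672
CYP2B6: 0.38 (unchanged)
Other: 0.38 (unchanged)
New clearance relative to baseline: 0.0672 + 0.38 + 0.38 = 0.8272.
With dosing unchanged, average steady-state concentration scales as 1/CL: 46.5 / 0.8272 = 56.2 μg/mL.

56.2 μg/mL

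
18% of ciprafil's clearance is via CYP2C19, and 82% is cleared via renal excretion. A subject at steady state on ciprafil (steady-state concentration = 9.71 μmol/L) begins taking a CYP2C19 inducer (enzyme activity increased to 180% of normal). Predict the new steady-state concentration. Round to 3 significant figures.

The CYP2C19 pathway (18% of clearance) rises to 1.8× activity: 0.18 × 1.8 = 0.324.
The remaining 82% of clearance is unaffected.
New clearance relative to baseline: 0.324 + 0.82 = 1.144.
Steady-state concentration ∝ 1/CL, so new value = 9.71 / 1.144 = 8.49 μmol/L.

8.49 μmol/L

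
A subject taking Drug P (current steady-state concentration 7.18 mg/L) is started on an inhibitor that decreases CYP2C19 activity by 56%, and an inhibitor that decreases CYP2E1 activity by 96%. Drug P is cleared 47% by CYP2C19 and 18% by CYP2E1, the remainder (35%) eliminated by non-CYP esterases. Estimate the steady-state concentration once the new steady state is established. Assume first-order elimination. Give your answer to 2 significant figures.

13 mg/L

CYP2C19: 0.47 × 0.44 = 0.2068
CYP2E1: 0.18 × 0.04 = 0.0072
Other: 0.35 (unchanged)
New clearance relative to baseline: 0.2068 + 0.0072 + 0.35 = 0.564.
New steady-state concentration = 7.18 / 0.564 = 13 mg/L (concentration scales inversely with clearance).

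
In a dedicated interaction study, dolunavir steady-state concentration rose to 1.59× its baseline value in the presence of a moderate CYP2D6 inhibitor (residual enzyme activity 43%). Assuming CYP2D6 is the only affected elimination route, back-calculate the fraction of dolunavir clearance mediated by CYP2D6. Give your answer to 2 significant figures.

CL'/CL = 1 / 1.59 = 0.6289
0.43·fm + (1 − fm) = 0.6289
fm = (0.6289 − 1) / (0.43 − 1) = 0.65

0.65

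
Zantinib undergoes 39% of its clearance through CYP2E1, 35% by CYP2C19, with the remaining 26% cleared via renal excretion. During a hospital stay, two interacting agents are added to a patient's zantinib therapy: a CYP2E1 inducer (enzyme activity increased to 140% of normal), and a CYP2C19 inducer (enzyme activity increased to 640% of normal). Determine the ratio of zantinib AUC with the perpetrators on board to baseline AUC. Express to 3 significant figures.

The CYP2E1 pathway (39% of clearance) rises to 1.4× activity: 0.39 × 1.4 = 0.546.
The CYP2C19 pathway (35% of clearance) is boosted to 6.4× activity: 0.35 × 6.4 = 2.24.
The remaining 26% of clearance is unaffected.
CL_new/CL_old = 0.546 + 2.24 + 0.26 = 3.046.
Net AUC ratio = 1 / 3.046 = 0.328.

0.328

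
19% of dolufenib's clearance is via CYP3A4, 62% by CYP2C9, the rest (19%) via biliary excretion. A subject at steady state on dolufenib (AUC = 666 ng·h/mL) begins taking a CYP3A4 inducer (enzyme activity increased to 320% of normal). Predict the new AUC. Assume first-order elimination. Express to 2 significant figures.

4.7 × 10² ng·h/mL

The CYP3A4 pathway (19% of clearance) rises to 3.2× activity: 0.19 × 3.2 = 0.608.
CYP2C9 (62%) and the residual 19% are unaffected.
New clearance relative to baseline: 0.608 + 0.62 + 0.19 = 1.418.
New AUC = baseline ÷ relative clearance = 666 / 1.418 = 4.7 × 10² ng·h/mL.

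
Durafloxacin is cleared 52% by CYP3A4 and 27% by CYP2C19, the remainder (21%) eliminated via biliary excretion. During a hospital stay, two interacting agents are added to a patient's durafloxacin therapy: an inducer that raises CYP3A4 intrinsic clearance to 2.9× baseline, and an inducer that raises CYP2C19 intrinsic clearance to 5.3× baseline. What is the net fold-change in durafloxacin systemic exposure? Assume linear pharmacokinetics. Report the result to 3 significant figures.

0.318

CYP3A4: 0.52 × 2.9 = 1.508
CYP2C19: 0.27 × 5.3 = 1.431
Other: 0.21 (unchanged)
New clearance relative to baseline: 1.508 + 1.431 + 0.21 = 3.149.
Because systemic exposure varies inversely with clearance, the combined effect is 1 / 3.149 = 0.318.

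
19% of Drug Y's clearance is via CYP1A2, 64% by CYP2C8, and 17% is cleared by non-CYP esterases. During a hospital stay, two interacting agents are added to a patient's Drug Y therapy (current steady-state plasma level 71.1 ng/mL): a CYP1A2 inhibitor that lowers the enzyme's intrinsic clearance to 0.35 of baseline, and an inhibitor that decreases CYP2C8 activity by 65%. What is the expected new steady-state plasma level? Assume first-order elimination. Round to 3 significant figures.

CYP1A2: 0.19 × 0.35 = 0.0665
CYP2C8: 0.64 × 0.35 = 0.224
Other: 0.17 (unchanged)
CL_new/CL_old = 0.0665 + 0.224 + 0.17 = 0.4605.
New steady-state plasma level = 71.1 / 0.4605 = 154 ng/mL (concentration scales inversely with clearance).

154 ng/mL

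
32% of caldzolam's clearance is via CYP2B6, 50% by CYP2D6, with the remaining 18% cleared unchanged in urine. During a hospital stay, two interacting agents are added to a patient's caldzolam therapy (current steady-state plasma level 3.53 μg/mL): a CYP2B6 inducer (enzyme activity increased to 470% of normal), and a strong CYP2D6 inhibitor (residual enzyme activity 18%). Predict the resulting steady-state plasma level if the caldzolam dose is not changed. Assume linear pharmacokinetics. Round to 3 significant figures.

The CYP2B6 pathway (32% of clearance) increases to 4.7× activity: 0.32 × 4.7 = 1.504.
The CYP2D6 pathway (50% of clearance) drops to 0.18× activity: 0.5 × 0.18 = 0.09.
The remaining 18% of clearance is unaffected.
New clearance relative to baseline: 1.504 + 0.09 + 0.18 = 1.774.
Dividing the baseline by the relative clearance: 3.53 / 1.774 = 1.99 μg/mL.

1.99 μg/mL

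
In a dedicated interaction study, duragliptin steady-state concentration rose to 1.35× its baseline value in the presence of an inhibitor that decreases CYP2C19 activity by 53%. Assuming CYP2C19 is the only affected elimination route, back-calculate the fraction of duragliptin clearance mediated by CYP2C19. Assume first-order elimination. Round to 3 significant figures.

0.489

Let x = fm,CYP2C19. Because steady-state concentration ∝ 1/CL, relative clearance fell to 1/1.35 = 0.7407.
Setting x·0.47 + (1 − x) = 0.7407 and solving: x = (0.7407 − 1)/(0.47 − 1) = 0.489.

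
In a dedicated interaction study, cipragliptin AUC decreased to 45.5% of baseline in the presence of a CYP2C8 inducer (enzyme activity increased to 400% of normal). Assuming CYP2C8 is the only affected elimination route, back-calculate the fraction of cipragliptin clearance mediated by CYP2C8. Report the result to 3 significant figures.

CL'/CL = 1 / 0.455 = 2.198
4·fm + (1 − fm) = 2.198
fm = (2.198 − 1) / (4 − 1) = 0.399

0.399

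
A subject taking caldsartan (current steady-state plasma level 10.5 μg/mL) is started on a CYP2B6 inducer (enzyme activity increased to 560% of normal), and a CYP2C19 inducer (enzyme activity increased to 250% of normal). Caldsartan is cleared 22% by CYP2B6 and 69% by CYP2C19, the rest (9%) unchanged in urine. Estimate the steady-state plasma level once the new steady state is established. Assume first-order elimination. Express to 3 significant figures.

CYP2B6: 0.22 × 5.6 = 1.232
CYP2C19: 0.69 × 2.5 = 1.725
Other: 0.09 (unchanged)
CL_new/CL_old = 1.232 + 1.725 + 0.09 = 3.047.
Dividing the baseline by the relative clearance: 10.5 / 3.047 = 3.45 μg/mL.

3.45 μg/mL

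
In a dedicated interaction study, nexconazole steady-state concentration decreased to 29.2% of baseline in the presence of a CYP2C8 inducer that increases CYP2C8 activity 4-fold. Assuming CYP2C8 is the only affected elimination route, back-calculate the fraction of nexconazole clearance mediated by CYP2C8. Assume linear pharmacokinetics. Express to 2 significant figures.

Let fm be the CYP2C8 fraction. New clearance relative to baseline = fm × 4 + (1 − fm).
Steady-state concentration ratio = 1 / (new CL fraction), so new CL fraction = 1 / 0.292 = 3.425.
fm × 4 + 1 − fm = 3.425  ⇒  fm × (4 − 1) = 2.425  ⇒  fm = 0.81.

0.81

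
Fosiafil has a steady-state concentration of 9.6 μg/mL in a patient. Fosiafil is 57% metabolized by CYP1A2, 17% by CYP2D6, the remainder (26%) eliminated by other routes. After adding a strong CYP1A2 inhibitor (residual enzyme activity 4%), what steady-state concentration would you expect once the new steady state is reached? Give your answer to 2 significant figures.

21 μg/mL

The CYP1A2 pathway (57% of clearance) falls to 0.04× activity: 0.57 × 0.04 = 0.0228.
CYP2D6 (17%) and the residual 26% are unaffected.
Relative clearance = 0.0228 + 0.17 + 0.26 = 0.4528.
Steady-state concentration ∝ 1/CL, so new value = 9.6 / 0.4528 = 21 μg/mL.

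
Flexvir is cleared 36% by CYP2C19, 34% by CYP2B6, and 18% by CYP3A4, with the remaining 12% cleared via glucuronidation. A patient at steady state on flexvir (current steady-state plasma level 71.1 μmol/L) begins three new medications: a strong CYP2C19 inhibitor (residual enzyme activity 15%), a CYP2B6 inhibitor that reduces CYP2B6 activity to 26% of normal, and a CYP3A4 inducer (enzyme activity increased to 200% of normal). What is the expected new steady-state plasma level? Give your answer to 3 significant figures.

114 μmol/L

The CYP2C19 pathway (36% of clearance) is reduced to 0.15× activity: 0.36 × 0.15 = 0.054.
The CYP2B6 pathway (34% of clearance) drops to 0.26× activity: 0.34 × 0.26 = 0.0884.
The CYP3A4 pathway (18% of clearance) increases to 2× activity: 0.18 × 2 = 0.36.
Non-CYP routes (12%) are unchanged.
CL_new/CL_old = 0.054 + 0.0884 + 0.36 + 0.12 = 0.6224.
Dividing the baseline by the relative clearance: 71.1 / 0.6224 = 114 μmol/L.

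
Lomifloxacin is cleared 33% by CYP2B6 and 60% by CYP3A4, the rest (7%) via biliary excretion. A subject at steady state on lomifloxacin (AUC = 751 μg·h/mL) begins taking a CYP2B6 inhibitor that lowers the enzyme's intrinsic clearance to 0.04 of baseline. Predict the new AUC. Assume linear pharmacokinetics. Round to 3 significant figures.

CYP2B6: 0.33 × 0.04 = 0.0132
CYP3A4: 0.6 (unchanged)
Other: 0.07 (unchanged)
Relative clearance = 0.0132 + 0.6 + 0.07 = 0.6832.
With dosing unchanged, AUC scales as 1/CL: 751 / 0.6832 = 1.10 × 10³ μg·h/mL.

1.10 × 10³ μg·h/mL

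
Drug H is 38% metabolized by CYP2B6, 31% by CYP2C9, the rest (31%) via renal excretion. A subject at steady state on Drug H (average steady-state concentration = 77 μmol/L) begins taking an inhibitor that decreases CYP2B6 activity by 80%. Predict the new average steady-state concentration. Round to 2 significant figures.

CYP2B6: 0.38 × 0.2 = 0.076
CYP2C9: 0.31 (unchanged)
Other: 0.31 (unchanged)
CL_new/CL_old = 0.076 + 0.31 + 0.31 = 0.696.
New average steady-state concentration = baseline ÷ relative clearance = 77 / 0.696 = 1.1 × 10² μmol/L.

1.1 × 10² μmol/L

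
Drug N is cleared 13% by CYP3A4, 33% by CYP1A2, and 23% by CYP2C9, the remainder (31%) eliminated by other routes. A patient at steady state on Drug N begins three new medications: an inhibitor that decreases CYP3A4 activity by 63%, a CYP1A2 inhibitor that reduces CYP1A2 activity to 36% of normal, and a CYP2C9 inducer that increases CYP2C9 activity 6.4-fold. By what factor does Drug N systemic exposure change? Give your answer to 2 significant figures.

The CYP3A4 pathway (13% of clearance) is reduced to 0.37× activity: 0.13 × 0.37 = 0.0481.
The CYP1A2 pathway (33% of clearance) falls to 0.36× activity: 0.33 × 0.36 = 0.1188.
The CYP2C9 pathway (23% of clearance) is boosted to 6.4× activity: 0.23 × 6.4 = 1.472.
The remaining 31% of clearance is unaffected.
Relative clearance = 0.0481 + 0.1188 + 1.472 + 0.31 = 1.9489.
Systemic exposure ∝ 1/CL: fold-change = 1 / 1.9489 = 0.51.

0.51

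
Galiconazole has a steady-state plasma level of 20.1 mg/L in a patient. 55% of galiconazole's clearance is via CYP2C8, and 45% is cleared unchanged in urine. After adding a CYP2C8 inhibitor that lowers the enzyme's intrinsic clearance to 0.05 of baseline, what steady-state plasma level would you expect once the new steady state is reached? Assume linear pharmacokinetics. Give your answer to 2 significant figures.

The CYP2C8 pathway (55% of clearance) is reduced to 0.05× activity: 0.55 × 0.05 = 0.0275.
The remaining 45% of clearance is unaffected.
CL_new/CL_old = 0.0275 + 0.45 = 0.4775.
With dosing unchanged, steady-state plasma level scales as 1/CL: 20.1 / 0.4775 = 42 mg/L.

42 mg/L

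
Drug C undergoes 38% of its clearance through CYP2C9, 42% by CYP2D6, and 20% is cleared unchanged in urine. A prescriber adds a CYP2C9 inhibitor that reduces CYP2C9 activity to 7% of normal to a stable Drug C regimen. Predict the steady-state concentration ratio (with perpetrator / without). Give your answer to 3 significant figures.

1.55

The CYP2C9 pathway (38% of clearance) is reduced to 0.07× activity: 0.38 × 0.07 = 0.0266.
CYP2D6 (42%) and the residual 20% are unaffected.
Relative clearance = 0.0266 + 0.42 + 0.2 = 0.6466.
Since steady-state concentration ∝ 1/CL, the ratio is 1 / 0.6466 = 1.55.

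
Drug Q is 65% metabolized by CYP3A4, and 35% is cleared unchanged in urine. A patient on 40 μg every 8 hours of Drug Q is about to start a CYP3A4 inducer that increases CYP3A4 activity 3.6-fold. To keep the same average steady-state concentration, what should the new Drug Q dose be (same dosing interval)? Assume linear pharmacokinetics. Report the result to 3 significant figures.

CYP3A4: 0.65 × 3.6 = 2.34
Other: 0.35 (unchanged)
Relative clearance = 2.34 + 0.35 = 2.69.
To maintain the same steady-state level, dose must scale with clearance: new dose = 40 × 2.69 = 108 μg.

108 μg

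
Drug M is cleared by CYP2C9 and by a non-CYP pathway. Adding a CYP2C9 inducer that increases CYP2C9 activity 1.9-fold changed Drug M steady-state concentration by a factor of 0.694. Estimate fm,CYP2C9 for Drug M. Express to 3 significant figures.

0.490

CL'/CL = 1 / 0.694 = 1.441
1.9·fm + (1 − fm) = 1.441
fm = (1.441 − 1) / (1.9 − 1) = 0.490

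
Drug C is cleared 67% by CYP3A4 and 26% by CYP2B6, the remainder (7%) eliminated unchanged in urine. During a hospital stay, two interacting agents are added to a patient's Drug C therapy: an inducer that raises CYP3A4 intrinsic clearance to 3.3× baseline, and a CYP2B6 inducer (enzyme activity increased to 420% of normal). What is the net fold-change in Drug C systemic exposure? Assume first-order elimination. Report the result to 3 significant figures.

0.296

The CYP3A4 pathway (67% of clearance) rises to 3.3× activity: 0.67 × 3.3 = 2.211.
The CYP2B6 pathway (26% of clearance) is boosted to 4.2× activity: 0.26 × 4.2 = 1.092.
Non-CYP routes (7%) are unchanged.
New clearance relative to baseline: 2.211 + 1.092 + 0.07 = 3.373.
Net systemic exposure ratio = 1 / 3.373 = 0.296.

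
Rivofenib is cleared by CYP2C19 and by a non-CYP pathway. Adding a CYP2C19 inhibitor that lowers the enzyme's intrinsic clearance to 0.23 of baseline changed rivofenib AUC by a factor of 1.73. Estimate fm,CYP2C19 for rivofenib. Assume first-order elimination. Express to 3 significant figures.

0.548

CL'/CL = 1 / 1.73 = 0.578
0.23·fm + (1 − fm) = 0.578
fm = (0.578 − 1) / (0.23 − 1) = 0.548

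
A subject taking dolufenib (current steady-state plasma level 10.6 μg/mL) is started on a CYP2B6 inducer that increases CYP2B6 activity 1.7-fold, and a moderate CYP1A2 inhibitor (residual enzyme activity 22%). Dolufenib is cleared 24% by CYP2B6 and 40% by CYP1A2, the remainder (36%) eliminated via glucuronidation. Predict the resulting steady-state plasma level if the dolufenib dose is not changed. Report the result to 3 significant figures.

The CYP2B6 pathway (24% of clearance) is boosted to 1.7× activity: 0.24 × 1.7 = 0.408.
The CYP1A2 pathway (40% of clearance) is reduced to 0.22× activity: 0.4 × 0.22 = 0.088.
The remaining 36% of clearance is unaffected.
Relative clearance = 0.408 + 0.088 + 0.36 = 0.856.
Dividing the baseline by the relative clearance: 10.6 / 0.856 = 12.4 μg/mL.

12.4 μg/mL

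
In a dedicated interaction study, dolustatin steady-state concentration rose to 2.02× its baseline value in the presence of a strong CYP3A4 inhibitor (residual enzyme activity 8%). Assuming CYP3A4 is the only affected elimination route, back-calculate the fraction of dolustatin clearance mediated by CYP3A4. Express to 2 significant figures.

CL'/CL = 1 / 2.02 = 0.495
0.08·fm + (1 − fm) = 0.495
fm = (0.495 − 1) / (0.08 − 1) = 0.55

0.55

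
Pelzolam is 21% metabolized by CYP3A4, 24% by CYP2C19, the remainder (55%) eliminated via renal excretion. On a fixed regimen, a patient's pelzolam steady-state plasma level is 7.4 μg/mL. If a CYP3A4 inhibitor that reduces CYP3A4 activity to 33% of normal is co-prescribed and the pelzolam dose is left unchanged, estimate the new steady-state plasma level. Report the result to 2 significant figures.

The CYP3A4 pathway (21% of clearance) drops to 0.33× activity: 0.21 × 0.33 = 0.0693.
CYP2C19 (24%) and the residual 55% are unaffected.
New clearance relative to baseline: 0.0693 + 0.24 + 0.55 = 0.8593.
With dosing unchanged, steady-state plasma level scales as 1/CL: 7.4 / 0.8593 = 8.6 μg/mL.

8.6 μg/mL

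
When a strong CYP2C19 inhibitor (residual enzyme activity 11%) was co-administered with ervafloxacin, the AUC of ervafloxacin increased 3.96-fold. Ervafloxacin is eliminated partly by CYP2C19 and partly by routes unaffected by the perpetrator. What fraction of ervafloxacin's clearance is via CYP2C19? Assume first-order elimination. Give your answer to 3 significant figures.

CL'/CL = 1 / 3.96 = 0.2525
0.11·fm + (1 − fm) = 0.2525
fm = (0.2525 − 1) / (0.11 − 1) = 0.840

0.840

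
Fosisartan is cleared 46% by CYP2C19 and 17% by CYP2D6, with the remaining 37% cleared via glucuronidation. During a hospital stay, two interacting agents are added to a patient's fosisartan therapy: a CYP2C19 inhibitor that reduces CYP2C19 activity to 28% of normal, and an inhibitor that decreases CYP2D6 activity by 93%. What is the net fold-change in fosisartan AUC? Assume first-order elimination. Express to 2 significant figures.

The CYP2C19 pathway (46% of clearance) falls to 0.28× activity: 0.46 × 0.28 = 0.1288.
The CYP2D6 pathway (17% of clearance) drops to 0.07× activity: 0.17 × 0.07 = 0.0119.
The remaining 37% of clearance is unaffected.
New clearance relative to baseline: 0.1288 + 0.0119 + 0.37 = 0.5107.
Net AUC ratio = 1 / 0.5107 = 2.0.

2.0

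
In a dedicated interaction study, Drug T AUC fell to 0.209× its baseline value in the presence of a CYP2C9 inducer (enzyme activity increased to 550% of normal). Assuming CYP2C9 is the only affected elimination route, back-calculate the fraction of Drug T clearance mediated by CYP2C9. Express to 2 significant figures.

Let x = fm,CYP2C9. Because AUC ∝ 1/CL, relative clearance rose to 1/0.209 = 4.785.
Only the CYP2C9 route changed, so 4.785 = x·5.5 + (1 − x), giving x = 0.84.

0.84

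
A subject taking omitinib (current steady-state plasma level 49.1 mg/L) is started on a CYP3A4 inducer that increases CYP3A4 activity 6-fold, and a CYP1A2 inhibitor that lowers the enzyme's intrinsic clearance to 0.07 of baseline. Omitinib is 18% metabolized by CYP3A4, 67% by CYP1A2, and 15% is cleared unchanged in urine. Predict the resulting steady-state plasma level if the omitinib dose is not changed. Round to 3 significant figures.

38.5 mg/L

The CYP3A4 pathway (18% of clearance) rises to 6× activity: 0.18 × 6 = 1.08.
The CYP1A2 pathway (67% of clearance) falls to 0.07× activity: 0.67 × 0.07 = 0.0469.
The remaining 15% of clearance is unaffected.
Relative clearance = 1.08 + 0.0469 + 0.15 = 1.2769.
Dividing the baseline by the relative clearance: 49.1 / 1.2769 = 38.5 mg/L.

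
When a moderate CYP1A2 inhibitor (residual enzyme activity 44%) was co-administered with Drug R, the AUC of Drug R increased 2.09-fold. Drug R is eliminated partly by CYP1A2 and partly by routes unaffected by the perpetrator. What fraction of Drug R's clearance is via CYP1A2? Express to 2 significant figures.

0.93

Call the CYP1A2 fraction fm. After the interaction, CL_new/CL_old = fm × 0.44 + (1 − fm).
AUC ratio = 1 / (new CL fraction), so new CL fraction = 1 / 2.09 = 0.4785.
fm × 0.44 + 1 − fm = 0.4785  ⇒  fm × (0.44 − 1) = −0.5215  ⇒  fm = 0.93.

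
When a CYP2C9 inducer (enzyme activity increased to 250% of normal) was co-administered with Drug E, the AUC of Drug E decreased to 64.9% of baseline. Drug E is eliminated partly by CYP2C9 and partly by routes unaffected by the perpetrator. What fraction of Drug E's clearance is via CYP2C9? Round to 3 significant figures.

Let fm be the CYP2C9 fraction. New clearance relative to baseline = fm × 2.5 + (1 − fm).
AUC ratio = 1 / (new CL fraction), so new CL fraction = 1 / 0.649 = 1.541.
fm × 2.5 + 1 − fm = 1.541  ⇒  fm × (2.5 − 1) = 0.5408  ⇒  fm = 0.361.

0.361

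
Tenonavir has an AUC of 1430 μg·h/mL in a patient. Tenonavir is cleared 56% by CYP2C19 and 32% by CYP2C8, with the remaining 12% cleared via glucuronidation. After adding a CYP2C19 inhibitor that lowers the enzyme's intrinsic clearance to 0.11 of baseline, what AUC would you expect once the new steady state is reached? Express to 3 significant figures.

2.85 × 10³ μg·h/mL

CYP2C19: 0.56 × 0.11 = 0.0616
CYP2C8: 0.32 (unchanged)
Other: 0.12 (unchanged)
CL_new/CL_old = 0.0616 + 0.32 + 0.12 = 0.5016.
AUC ∝ 1/CL, so new value = 1430 / 0.5016 = 2.85 × 10³ μg·h/mL.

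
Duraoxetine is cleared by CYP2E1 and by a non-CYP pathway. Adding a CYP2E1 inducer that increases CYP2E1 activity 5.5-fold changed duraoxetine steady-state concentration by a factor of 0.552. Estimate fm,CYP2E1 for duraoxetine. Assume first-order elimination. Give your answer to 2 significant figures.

0.18

Let x = fm,CYP2E1. Because steady-state concentration ∝ 1/CL, relative clearance rose to 1/0.552 = 1.812.
Setting x·5.5 + (1 − x) = 1.812 and solving: x = (1.812 − 1)/(5.5 − 1) = 0.18.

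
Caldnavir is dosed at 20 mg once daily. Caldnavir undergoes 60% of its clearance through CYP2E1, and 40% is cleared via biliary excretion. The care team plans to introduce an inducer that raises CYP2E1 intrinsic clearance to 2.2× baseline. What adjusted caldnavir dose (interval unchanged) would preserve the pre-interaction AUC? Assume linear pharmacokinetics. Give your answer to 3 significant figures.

The CYP2E1 pathway (60% of clearance) rises to 2.2× activity: 0.6 × 2.2 = 1.32.
Non-CYP routes (40%) are unchanged.
CL_new/CL_old = 1.32 + 0.4 = 1.72.
Exposure is unchanged when dose changes in proportion to clearance. New dose = 20 mg × 1.72 = 34.4 mg.

34.4 mg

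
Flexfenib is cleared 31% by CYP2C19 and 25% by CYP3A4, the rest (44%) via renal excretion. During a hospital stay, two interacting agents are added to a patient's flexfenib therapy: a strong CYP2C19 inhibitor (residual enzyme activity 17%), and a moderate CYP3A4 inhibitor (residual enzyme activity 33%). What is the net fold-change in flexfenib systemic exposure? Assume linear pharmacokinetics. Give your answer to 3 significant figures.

CYP2C19: 0.31 × 0.17 = 0.0527
CYP3A4: 0.25 × 0.33 = 0.0825
Other: 0.44 (unchanged)
CL_new/CL_old = 0.0527 + 0.0825 + 0.44 = 0.5752.
Net systemic exposure ratio = 1 / 0.5752 = 1.74.

1.74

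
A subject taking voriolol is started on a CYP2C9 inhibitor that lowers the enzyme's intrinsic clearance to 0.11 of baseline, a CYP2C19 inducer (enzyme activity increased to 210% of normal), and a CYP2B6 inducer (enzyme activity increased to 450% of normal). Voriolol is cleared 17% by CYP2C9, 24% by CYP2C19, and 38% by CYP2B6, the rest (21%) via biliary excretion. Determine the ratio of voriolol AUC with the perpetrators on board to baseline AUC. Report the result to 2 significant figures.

The CYP2C9 pathway (17% of clearance) is reduced to 0.11× activity: 0.17 × 0.11 = 0.0187.
The CYP2C19 pathway (24% of clearance) is boosted to 2.1× activity: 0.24 × 2.1 = 0.504.
The CYP2B6 pathway (38% of clearance) rises to 4.5× activity: 0.38 × 4.5 = 1.71.
Non-CYP routes (21%) are unchanged.
CL_new/CL_old = 0.0187 + 0.504 + 1.71 + 0.21 = 2.4427.
AUC ∝ 1/CL: fold-change = 1 / 2.4427 = 0.41.

0.41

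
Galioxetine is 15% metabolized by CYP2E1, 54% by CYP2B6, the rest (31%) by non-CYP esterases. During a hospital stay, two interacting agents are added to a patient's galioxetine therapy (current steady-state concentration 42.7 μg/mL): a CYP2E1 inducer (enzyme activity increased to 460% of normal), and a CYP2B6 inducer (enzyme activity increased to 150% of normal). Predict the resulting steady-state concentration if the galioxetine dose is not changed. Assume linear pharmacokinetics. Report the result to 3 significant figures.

The CYP2E1 pathway (15% of clearance) is boosted to 4.6× activity: 0.15 × 4.6 = 0.69.
The CYP2B6 pathway (54% of clearance) is boosted to 1.5× activity: 0.54 × 1.5 = 0.81.
The remaining 31% of clearance is unaffected.
Relative clearance = 0.69 + 0.81 + 0.31 = 1.81.
Dividing the baseline by the relative clearance: 42.7 / 1.81 = 23.6 μg/mL.

23.6 μg/mL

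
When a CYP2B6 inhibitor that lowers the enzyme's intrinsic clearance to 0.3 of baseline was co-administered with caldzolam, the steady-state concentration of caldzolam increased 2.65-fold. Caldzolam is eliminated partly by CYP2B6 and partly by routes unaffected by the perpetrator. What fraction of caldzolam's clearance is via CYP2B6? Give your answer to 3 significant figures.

0.889

CL'/CL = 1 / 2.65 = 0.3774
0.3·fm + (1 − fm) = 0.3774
fm = (0.3774 − 1) / (0.3 − 1) = 0.889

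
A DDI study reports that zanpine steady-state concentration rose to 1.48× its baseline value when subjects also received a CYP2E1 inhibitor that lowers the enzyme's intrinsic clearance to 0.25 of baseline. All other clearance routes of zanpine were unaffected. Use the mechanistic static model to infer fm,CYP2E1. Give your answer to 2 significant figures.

0.43

CL'/CL = 1 / 1.48 = 0.6757
0.25·fm + (1 − fm) = 0.6757
fm = (0.6757 − 1) / (0.25 − 1) = 0.43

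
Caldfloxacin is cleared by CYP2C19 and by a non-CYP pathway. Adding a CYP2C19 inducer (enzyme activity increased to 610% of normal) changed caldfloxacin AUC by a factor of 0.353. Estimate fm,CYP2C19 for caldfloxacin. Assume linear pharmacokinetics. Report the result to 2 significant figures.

Call the CYP2C19 fraction fm. After the interaction, CL_new/CL_old = fm × 6.1 + (1 − fm).
AUC ratio = 1 / (new CL fraction), so new CL fraction = 1 / 0.353 = 2.833.
fm × 6.1 + 1 − fm = 2.833  ⇒  fm × (6.1 − 1) = 1.833  ⇒  fm = 0.36.

0.36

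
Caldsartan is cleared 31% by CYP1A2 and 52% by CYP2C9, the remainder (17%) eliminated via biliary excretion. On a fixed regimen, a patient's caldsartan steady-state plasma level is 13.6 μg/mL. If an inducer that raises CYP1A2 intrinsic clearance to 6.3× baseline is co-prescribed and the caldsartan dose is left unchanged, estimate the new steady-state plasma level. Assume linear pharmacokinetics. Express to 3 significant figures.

The CYP1A2 pathway (31% of clearance) rises to 6.3× activity: 0.31 × 6.3 = 1.953.
CYP2C9 (52%) and the residual 17% are unaffected.
CL_new/CL_old = 1.953 + 0.52 + 0.17 = 2.643.
Steady-state plasma level ∝ 1/CL, so new value = 13.6 / 2.643 = 5.15 μg/mL.

5.15 μg/mL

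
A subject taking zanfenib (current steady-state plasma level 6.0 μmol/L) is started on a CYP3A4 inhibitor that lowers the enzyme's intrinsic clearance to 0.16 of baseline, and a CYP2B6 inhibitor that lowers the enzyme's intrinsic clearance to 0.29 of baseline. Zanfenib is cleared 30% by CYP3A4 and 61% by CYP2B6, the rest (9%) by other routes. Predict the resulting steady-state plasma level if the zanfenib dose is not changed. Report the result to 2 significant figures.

The CYP3A4 pathway (30% of clearance) is reduced to 0.16× activity: 0.3 × 0.16 = 0.048.
The CYP2B6 pathway (61% of clearance) is reduced to 0.29× activity: 0.61 × 0.29 = 0.1769.
Non-CYP routes (9%) are unchanged.
CL_new/CL_old = 0.048 + 0.1769 + 0.09 = 0.3149.
New steady-state plasma level = 6.0 / 0.3149 = 19 μmol/L (concentration scales inversely with clearance).

19 μmol/L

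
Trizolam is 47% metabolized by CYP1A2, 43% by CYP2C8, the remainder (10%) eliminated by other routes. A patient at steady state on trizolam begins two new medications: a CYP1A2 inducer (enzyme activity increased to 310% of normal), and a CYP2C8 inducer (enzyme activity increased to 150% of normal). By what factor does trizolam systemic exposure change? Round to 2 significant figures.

The CYP1A2 pathway (47% of clearance) increases to 3.1× activity: 0.47 × 3.1 = 1.457.
The CYP2C8 pathway (43% of clearance) rises to 1.5× activity: 0.43 × 1.5 = 0.645.
The remaining 10% of clearance is unaffected.
New clearance relative to baseline: 1.457 + 0.645 + 0.1 = 2.202.
Systemic exposure ∝ 1/CL: fold-change = 1 / 2.202 = 0.45.

0.45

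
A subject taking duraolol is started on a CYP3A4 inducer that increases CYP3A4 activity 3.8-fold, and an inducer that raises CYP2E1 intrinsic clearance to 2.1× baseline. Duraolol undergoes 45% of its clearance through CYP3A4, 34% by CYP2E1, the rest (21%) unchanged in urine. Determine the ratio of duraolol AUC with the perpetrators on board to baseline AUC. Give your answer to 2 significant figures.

The CYP3A4 pathway (45% of clearance) rises to 3.8× activity: 0.45 × 3.8 = 1.71.
The CYP2E1 pathway (34% of clearance) is boosted to 2.1× activity: 0.34 × 2.1 = 0.714.
The remaining 21% of clearance is unaffected.
New clearance relative to baseline: 1.71 + 0.714 + 0.21 = 2.634.
Because AUC varies inversely with clearance, the combined effect is 1 / 2.634 = 0.38.

0.38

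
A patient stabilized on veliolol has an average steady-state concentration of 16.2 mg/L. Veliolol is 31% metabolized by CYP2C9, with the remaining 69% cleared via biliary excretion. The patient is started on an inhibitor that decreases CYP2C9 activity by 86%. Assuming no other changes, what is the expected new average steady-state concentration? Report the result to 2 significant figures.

22 mg/L

The CYP2C9 pathway (31% of clearance) falls to 0.14× activity: 0.31 × 0.14 = 0.0434.
Non-CYP routes (69%) are unchanged.
Relative clearance = 0.0434 + 0.69 = 0.7334.
Average steady-state concentration ∝ 1/CL, so new value = 16.2 / 0.7334 = 22 mg/L.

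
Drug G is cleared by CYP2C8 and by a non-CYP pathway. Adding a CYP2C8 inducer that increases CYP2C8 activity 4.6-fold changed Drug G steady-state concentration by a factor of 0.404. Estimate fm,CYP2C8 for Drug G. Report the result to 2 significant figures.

0.41

Call the CYP2C8 fraction fm. After the interaction, CL_new/CL_old = fm × 4.6 + (1 − fm).
Steady-state concentration ratio = 1 / (new CL fraction), so new CL fraction = 1 / 0.404 = 2.475.
fm × 4.6 + 1 − fm = 2.475  ⇒  fm × (4.6 − 1) = 1.475  ⇒  fm = 0.41.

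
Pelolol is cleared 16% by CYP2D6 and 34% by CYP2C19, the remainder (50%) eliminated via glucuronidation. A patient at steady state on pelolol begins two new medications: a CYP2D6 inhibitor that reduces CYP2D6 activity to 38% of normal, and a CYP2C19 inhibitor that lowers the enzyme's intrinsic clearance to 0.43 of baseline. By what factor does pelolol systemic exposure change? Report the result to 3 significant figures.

1.41

CYP2D6: 0.16 × 0.38 = 0.0608
CYP2C19: 0.34 × 0.43 = 0.1462
Other: 0.5 (unchanged)
Relative clearance = 0.0608 + 0.1462 + 0.5 = 0.707.
Because systemic exposure varies inversely with clearance, the combined effect is 1 / 0.707 = 1.41.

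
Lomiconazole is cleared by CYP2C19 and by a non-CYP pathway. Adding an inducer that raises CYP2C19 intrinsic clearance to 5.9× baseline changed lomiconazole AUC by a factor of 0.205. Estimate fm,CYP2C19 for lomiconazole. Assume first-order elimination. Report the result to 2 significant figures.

0.79

Let x = fm,CYP2C19. Because AUC ∝ 1/CL, relative clearance rose to 1/0.205 = 4.878.
Only the CYP2C19 route changed, so 4.878 = x·5.9 + (1 − x), giving x = 0.79.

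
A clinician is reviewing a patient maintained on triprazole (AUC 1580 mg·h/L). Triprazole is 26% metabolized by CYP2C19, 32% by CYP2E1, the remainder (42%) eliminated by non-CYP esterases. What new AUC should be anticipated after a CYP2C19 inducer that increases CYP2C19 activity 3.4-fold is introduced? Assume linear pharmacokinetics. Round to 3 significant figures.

The CYP2C19 pathway (26% of clearance) rises to 3.4× activity: 0.26 × 3.4 = 0.884.
CYP2E1 (32%) and the residual 42% are unaffected.
CL_new/CL_old = 0.884 + 0.32 + 0.42 = 1.624.
New AUC = baseline ÷ relative clearance = 1580 / 1.624 = 973 mg·h/L.

973 mg·h/L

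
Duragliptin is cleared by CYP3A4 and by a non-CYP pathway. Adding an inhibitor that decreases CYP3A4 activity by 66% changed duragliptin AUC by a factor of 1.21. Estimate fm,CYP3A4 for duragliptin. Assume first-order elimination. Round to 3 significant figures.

0.263

Write x for the fraction cleared via CYP3A4. The observed AUC change means clearance fell to 1/1.21 = 0.8264 of baseline.
Only the CYP3A4 route changed, so 0.8264 = x·0.34 + (1 − x), giving x = 0.263.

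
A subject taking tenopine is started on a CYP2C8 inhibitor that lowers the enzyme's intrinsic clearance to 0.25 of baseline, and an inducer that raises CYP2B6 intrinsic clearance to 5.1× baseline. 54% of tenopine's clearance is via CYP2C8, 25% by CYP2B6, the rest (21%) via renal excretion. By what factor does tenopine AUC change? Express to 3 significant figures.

0.617

The CYP2C8 pathway (54% of clearance) drops to 0.25× activity: 0.54 × 0.25 = 0.135.
The CYP2B6 pathway (25% of clearance) is boosted to 5.1× activity: 0.25 × 5.1 = 1.275.
Non-CYP routes (21%) are unchanged.
CL_new/CL_old = 0.135 + 1.275 + 0.21 = 1.62.
AUC ∝ 1/CL: fold-change = 1 / 1.62 = 0.617.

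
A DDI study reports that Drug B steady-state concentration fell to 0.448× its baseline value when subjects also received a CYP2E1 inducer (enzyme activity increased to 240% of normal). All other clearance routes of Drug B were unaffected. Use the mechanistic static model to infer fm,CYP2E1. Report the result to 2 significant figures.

0.88

CL'/CL = 1 / 0.448 = 2.232
2.4·fm + (1 − fm) = 2.232
fm = (2.232 − 1) / (2.4 − 1) = 0.88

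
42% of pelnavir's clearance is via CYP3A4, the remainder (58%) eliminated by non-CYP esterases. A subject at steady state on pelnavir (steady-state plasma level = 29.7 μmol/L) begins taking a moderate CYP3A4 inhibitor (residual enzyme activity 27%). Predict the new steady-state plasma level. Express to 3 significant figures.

The CYP3A4 pathway (42% of clearance) falls to 0.27× activity: 0.42 × 0.27 = 0.1134.
Non-CYP routes (58%) are unchanged.
CL_new/CL_old = 0.1134 + 0.58 = 0.6934.
New steady-state plasma level = baseline ÷ relative clearance = 29.7 / 0.6934 = 42.8 μmol/L.

42.8 μmol/L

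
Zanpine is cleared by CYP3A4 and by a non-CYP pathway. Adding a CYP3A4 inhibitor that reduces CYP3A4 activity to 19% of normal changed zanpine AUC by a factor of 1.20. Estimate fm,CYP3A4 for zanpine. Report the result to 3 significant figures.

0.206

CL'/CL = 1 / 1.20 = 0.8333
0.19·fm + (1 − fm) = 0.8333
fm = (0.8333 − 1) / (0.19 − 1) = 0.206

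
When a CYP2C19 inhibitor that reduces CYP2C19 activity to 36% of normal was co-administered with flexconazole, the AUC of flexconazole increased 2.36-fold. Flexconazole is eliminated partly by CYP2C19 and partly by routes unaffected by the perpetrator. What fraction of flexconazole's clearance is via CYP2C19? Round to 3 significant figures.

Let fm be the CYP2C19 fraction. New clearance relative to baseline = fm × 0.36 + (1 − fm).
AUC ratio = 1 / (new CL fraction), so new CL fraction = 1 / 2.36 = 0.4237.
fm × 0.36 + 1 − fm = 0.4237  ⇒  fm × (0.36 − 1) = −0.5763  ⇒  fm = 0.900.

0.900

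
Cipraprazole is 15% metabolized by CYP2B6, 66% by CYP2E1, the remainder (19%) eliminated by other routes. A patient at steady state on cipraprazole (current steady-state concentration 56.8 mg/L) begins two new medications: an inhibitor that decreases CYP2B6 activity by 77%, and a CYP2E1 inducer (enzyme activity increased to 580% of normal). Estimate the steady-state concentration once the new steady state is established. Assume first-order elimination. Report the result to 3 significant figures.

14.0 mg/L

The CYP2B6 pathway (15% of clearance) falls to 0.23× activity: 0.15 × 0.23 = 0.0345.
The CYP2E1 pathway (66% of clearance) rises to 5.8× activity: 0.66 × 5.8 = 3.828.
The remaining 19% of clearance is unaffected.
New clearance relative to baseline: 0.0345 + 3.828 + 0.19 = 4.0525.
Dividing the baseline by the relative clearance: 56.8 / 4.0525 = 14.0 mg/L.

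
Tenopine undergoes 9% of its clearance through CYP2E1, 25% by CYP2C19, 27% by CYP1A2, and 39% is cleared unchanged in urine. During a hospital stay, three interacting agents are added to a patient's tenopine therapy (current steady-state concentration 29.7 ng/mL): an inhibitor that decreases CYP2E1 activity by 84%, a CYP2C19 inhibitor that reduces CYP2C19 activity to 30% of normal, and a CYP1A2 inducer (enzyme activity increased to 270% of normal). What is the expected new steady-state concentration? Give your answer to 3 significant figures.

24.6 ng/mL

The CYP2E1 pathway (9% of clearance) drops to 0.16× activity: 0.09 × 0.16 = 0.0144.
The CYP2C19 pathway (25% of clearance) drops to 0.3× activity: 0.25 × 0.3 = 0.075.
The CYP1A2 pathway (27% of clearance) is boosted to 2.7× activity: 0.27 × 2.7 = 0.729.
The remaining 39% of clearance is unaffected.
Relative clearance = 0.0144 + 0.075 + 0.729 + 0.39 = 1.2084.
Steady-state concentration ∝ 1/CL: new value = 29.7 / 1.2084 = 24.6 ng/mL.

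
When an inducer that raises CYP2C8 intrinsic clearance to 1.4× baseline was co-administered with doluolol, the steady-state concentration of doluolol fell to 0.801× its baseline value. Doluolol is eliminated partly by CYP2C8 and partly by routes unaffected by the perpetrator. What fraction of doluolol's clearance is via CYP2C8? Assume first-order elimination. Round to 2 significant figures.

0.62

CL'/CL = 1 / 0.801 = 1.248
1.4·fm + (1 − fm) = 1.248
fm = (1.248 − 1) / (1.4 − 1) = 0.62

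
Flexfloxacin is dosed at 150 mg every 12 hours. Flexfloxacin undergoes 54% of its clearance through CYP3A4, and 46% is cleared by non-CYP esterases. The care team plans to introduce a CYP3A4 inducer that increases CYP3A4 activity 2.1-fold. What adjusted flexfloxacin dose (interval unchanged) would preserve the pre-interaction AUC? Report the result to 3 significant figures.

239 mg

The CYP3A4 pathway (54% of clearance) rises to 2.1× activity: 0.54 × 2.1 = 1.134.
The remaining 46% of clearance is unaffected.
Relative clearance = 1.134 + 0.46 = 1.594.
Css,avg = (dose rate)/CL, so holding Css fixed requires dose ∝ CL: 150 × 1.594 = 239 mg.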